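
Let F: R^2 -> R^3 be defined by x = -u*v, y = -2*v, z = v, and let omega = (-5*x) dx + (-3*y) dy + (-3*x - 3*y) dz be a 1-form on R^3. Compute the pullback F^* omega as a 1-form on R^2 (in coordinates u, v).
F^* omega = (-5*u*v^2) du + (v*(-5*u^2 + 3*u - 6)) dv

Using F^*(f dg) = (f ∘ F) d(g ∘ F), substitute each coordinate x_i by F_i(u, v) in f_i, and replace dx_i by d F_i = (∂F_i/∂u) du + (∂F_i/∂v) dv.
  For the x component: f_1(F) = 5*u*v; d F_1 = (-v) du + (-u) dv
  For the y component: f_2(F) = 6*v; d F_2 = (0) du + (-2) dv
  For the z component: f_3(F) = 3*v*(u + 2); d F_3 = (0) du + (1) dv
Combining and collecting du, dv coefficients:
  coeff of du: -5*u*v^2
  coeff of dv: v*(-5*u^2 + 3*u - 6)
F^* omega = (-5*u*v^2) du + (v*(-5*u^2 + 3*u - 6)) dv.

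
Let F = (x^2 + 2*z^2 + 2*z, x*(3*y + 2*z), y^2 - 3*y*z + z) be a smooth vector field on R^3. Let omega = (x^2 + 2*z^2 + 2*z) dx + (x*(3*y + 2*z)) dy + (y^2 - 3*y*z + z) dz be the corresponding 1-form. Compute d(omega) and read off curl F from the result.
d(omega) = (-2*x + 2*y - 3*z) dy ∧ dz + (4*z + 2) dz ∧ dx + (3*y + 2*z) dx ∧ dy; curl F = (-2*x + 2*y - 3*z, 4*z + 2, 3*y + 2*z)

d omega = sum_{i<j} (∂f_j/∂x_i - ∂f_i/∂x_j) dx_i ∧ dx_j. Under the identification (dy ∧ dz, dz ∧ dx, dx ∧ dy) ↔ (e_x, e_y, e_z), the coefficients are exactly the components of curl F. Compute:
  ∂R/∂y - ∂Q/∂z = (2*y - 3*z) - (2*x) = -2*x + 2*y - 3*z
  ∂P/∂z - ∂R/∂x = (4*z + 2) - (0) = 4*z + 2
  ∂Q/∂x - ∂P/∂y = (3*y + 2*z) - (0) = 3*y + 2*z.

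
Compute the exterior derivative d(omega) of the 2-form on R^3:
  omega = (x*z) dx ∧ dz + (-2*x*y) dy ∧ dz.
d(omega) = (-2*y) dx ∧ dy ∧ dz

For a 2-form omega = sum_{i<j} g_{ij} dx_i ∧ dx_j, the exterior derivative is
  d(omega) = sum_{i<j} d(g_{ij}) ∧ dx_i ∧ dx_j = sum_{i<j, k} (∂g_{ij}/∂x_k) dx_k ∧ dx_i ∧ dx_j.
Expand each term, using dx_k ∧ dx_i ∧ dx_j = sgn(permutation) dx_{(a)} ∧ dx_{(b)} ∧ dx_{(c)} with (a < b < c) sorted:
  d(-2*x*y) includes (∂/∂x)(-2*x*y) dx = (-2*y) dx, which multiplied by dy ∧ dz gives (-2*y) dx ∧ dy ∧ dz
Collecting like 3-forms: d(omega) = (-2*y) dx ∧ dy ∧ dz.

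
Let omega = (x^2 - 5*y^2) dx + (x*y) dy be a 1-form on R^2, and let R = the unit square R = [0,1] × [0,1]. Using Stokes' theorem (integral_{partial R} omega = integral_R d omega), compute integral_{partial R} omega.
integral_(partial R) omega = 11/2

Stokes: integral_partial_R omega = integral_R d omega with d omega = (∂Q/∂x - ∂P/∂y) dx ∧ dy.
  ∂Q/∂x = y
  ∂P/∂y = -10*y
  integrand = ∂Q/∂x - ∂P/∂y = 11*y.
Integrating over R: integral_0^1 integral_0^1 (11*y) dx dy = 11/2.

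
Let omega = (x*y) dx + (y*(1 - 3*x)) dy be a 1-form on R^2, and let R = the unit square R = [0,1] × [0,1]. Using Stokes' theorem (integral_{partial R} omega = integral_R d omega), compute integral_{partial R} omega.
integral_(partial R) omega = -2

Stokes: integral_partial_R omega = integral_R d omega with d omega = (∂Q/∂x - ∂P/∂y) dx ∧ dy.
  ∂Q/∂x = -3*y
  ∂P/∂y = x
  integrand = ∂Q/∂x - ∂P/∂y = -x - 3*y.
Integrating over R: integral_0^1 integral_0^1 (-x - 3*y) dx dy = -2.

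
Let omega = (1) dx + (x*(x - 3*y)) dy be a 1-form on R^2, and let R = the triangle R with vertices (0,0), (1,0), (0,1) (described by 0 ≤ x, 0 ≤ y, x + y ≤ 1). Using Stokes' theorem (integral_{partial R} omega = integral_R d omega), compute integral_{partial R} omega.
integral_(partial R) omega = -1/6

Stokes: integral_partial_R omega = integral_R d omega with d omega = (∂Q/∂x - ∂P/∂y) dx ∧ dy.
  ∂Q/∂x = 2*x - 3*y
  ∂P/∂y = 0
  integrand = ∂Q/∂x - ∂P/∂y = 2*x - 3*y.
Integrating over R: integral_0^1 integral_0^{1-x} (2*x - 3*y) dy dx = -1/6.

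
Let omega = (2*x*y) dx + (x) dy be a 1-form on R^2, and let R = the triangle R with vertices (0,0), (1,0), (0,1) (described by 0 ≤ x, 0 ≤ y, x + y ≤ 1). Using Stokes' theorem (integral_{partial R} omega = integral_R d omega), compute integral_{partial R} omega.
integral_(partial R) omega = 1/6

Stokes: integral_partial_R omega = integral_R d omega with d omega = (∂Q/∂x - ∂P/∂y) dx ∧ dy.
  ∂Q/∂x = 1
  ∂P/∂y = 2*x
  integrand = ∂Q/∂x - ∂P/∂y = 1 - 2*x.
Integrating over R: integral_0^1 integral_0^{1-x} (1 - 2*x) dy dx = 1/6.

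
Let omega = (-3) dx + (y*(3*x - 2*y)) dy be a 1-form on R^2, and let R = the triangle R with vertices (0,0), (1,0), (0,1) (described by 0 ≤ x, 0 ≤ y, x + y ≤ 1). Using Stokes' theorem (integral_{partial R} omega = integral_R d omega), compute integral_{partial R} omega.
integral_(partial R) omega = 1/2

Stokes: integral_partial_R omega = integral_R d omega with d omega = (∂Q/∂x - ∂P/∂y) dx ∧ dy.
  ∂Q/∂x = 3*y
  ∂P/∂y = 0
  integrand = ∂Q/∂x - ∂P/∂y = 3*y.
Integrating over R: integral_0^1 integral_0^{1-x} (3*y) dy dx = 1/2.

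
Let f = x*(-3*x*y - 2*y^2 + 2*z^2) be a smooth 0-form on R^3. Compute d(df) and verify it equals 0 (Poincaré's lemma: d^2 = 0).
d(df) = 0

Step 1: df = sum_i (∂f/∂x_i) dx_i = (-6*x*y - 2*y^2 + 2*z^2) dx + (x*(-3*x - 4*y)) dy + (4*x*z) dz.
Step 2: Apply d again. Using the 1-form formula, the coefficient of dx ∧ dy in d(df) is ∂^2 f/∂x ∂y - ∂^2 f/∂y ∂x = (-6*x - 4*y) - (-6*x - 4*y) = 0 (equality of mixed partials for smooth f).
Similarly for dx ∧ dz and dy ∧ dz — all coefficients vanish. So d(df) = 0.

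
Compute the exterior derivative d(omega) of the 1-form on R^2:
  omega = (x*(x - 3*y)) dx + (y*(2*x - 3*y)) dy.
d(omega) = (3*x + 2*y) dx ∧ dy

For a 1-form omega = sum_i f_i dx_i, the exterior derivative is
  d(omega) = sum_{i < j} (∂f_j/∂x_i - ∂f_i/∂x_j) dx_i ∧ dx_j.
  coefficient of dx ∧ dy: ∂f_2/∂x - ∂f_1/∂y = ∂(y*(2*x - 3*y))/∂x - ∂(x*(x - 3*y))/∂y = 3*x + 2*y
Assembling: d(omega) = (3*x + 2*y) dx ∧ dy.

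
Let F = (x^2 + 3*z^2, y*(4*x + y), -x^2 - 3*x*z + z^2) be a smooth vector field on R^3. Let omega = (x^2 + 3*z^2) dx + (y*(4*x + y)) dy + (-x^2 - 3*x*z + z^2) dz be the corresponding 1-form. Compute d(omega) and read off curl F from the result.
d(omega) = (0) dy ∧ dz + (2*x + 9*z) dz ∧ dx + (4*y) dx ∧ dy; curl F = (0, 2*x + 9*z, 4*y)

d omega = sum_{i<j} (∂f_j/∂x_i - ∂f_i/∂x_j) dx_i ∧ dx_j. Under the identification (dy ∧ dz, dz ∧ dx, dx ∧ dy) ↔ (e_x, e_y, e_z), the coefficients are exactly the components of curl F. Compute:
  ∂R/∂y - ∂Q/∂z = (0) - (0) = 0
  ∂P/∂z - ∂R/∂x = (6*z) - (-2*x - 3*z) = 2*x + 9*z
  ∂Q/∂x - ∂P/∂y = (4*y) - (0) = 4*y.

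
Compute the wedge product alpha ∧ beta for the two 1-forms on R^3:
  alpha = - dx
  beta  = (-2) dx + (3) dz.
alpha ∧ beta = (-3) dx ∧ dz

Distribute the wedge, using dx_i ∧ dx_j = -dx_j ∧ dx_i and dx_i ∧ dx_i = 0. For each pair (i, j) with i < j, the coefficient of dx_i ∧ dx_j in alpha ∧ beta is (alpha_i * beta_j - alpha_j * beta_i). Collecting: alpha ∧ beta = (-3) dx ∧ dz.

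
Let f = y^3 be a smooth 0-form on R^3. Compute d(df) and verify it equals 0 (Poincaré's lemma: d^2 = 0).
d(df) = 0

Step 1: df = sum_i (∂f/∂x_i) dx_i = (0) dx + (3*y^2) dy + (0) dz.
Step 2: Apply d again. Using the 1-form formula, the coefficient of dx ∧ dy in d(df) is ∂^2 f/∂x ∂y - ∂^2 f/∂y ∂x = (0) - (0) = 0 (equality of mixed partials for smooth f).
Similarly for dx ∧ dz and dy ∧ dz — all coefficients vanish. So d(df) = 0.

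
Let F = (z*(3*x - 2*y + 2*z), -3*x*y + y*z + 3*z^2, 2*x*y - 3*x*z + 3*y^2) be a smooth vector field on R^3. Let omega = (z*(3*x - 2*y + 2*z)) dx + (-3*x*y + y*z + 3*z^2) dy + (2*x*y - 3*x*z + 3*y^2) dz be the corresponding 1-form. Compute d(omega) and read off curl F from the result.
d(omega) = (2*x + 5*y - 6*z) dy ∧ dz + (3*x - 4*y + 7*z) dz ∧ dx + (-3*y + 2*z) dx ∧ dy; curl F = (2*x + 5*y - 6*z, 3*x - 4*y + 7*z, -3*y + 2*z)

d omega = sum_{i<j} (∂f_j/∂x_i - ∂f_i/∂x_j) dx_i ∧ dx_j. Under the identification (dy ∧ dz, dz ∧ dx, dx ∧ dy) ↔ (e_x, e_y, e_z), the coefficients are exactly the components of curl F. Compute:
  ∂R/∂y - ∂Q/∂z = (2*x + 6*y) - (y + 6*z) = 2*x + 5*y - 6*z
  ∂P/∂z - ∂R/∂x = (3*x - 2*y + 4*z) - (2*y - 3*z) = 3*x - 4*y + 7*z
  ∂Q/∂x - ∂P/∂y = (-3*y) - (-2*z) = -3*y + 2*z.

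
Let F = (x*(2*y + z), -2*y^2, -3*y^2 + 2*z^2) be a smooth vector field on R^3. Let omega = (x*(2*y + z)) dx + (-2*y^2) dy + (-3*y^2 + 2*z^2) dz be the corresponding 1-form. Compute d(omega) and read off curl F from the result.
d(omega) = (-6*y) dy ∧ dz + (x) dz ∧ dx + (-2*x) dx ∧ dy; curl F = (-6*y, x, -2*x)

d omega = sum_{i<j} (∂f_j/∂x_i - ∂f_i/∂x_j) dx_i ∧ dx_j. Under the identification (dy ∧ dz, dz ∧ dx, dx ∧ dy) ↔ (e_x, e_y, e_z), the coefficients are exactly the components of curl F. Compute:
  ∂R/∂y - ∂Q/∂z = (-6*y) - (0) = -6*y
  ∂P/∂z - ∂R/∂x = (x) - (0) = x
  ∂Q/∂x - ∂P/∂y = (0) - (2*x) = -2*x.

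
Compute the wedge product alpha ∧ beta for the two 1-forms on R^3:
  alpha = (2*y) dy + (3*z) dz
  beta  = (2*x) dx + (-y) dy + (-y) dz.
alpha ∧ beta = (-4*x*y) dx ∧ dy + (y*(-2*y + 3*z)) dy ∧ dz + (-6*x*z) dx ∧ dz

Distribute the wedge, using dx_i ∧ dx_j = -dx_j ∧ dx_i and dx_i ∧ dx_i = 0. For each pair (i, j) with i < j, the coefficient of dx_i ∧ dx_j in alpha ∧ beta is (alpha_i * beta_j - alpha_j * beta_i). Collecting: alpha ∧ beta = (-4*x*y) dx ∧ dy + (y*(-2*y + 3*z)) dy ∧ dz + (-6*x*z) dx ∧ dz.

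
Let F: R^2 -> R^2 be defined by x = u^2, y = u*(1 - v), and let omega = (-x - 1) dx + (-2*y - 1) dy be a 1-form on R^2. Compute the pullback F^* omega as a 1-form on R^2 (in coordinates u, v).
F^* omega = (-2*u^3 - 2*u*v^2 + 4*u*v - 4*u + v - 1) du + (u*(-2*u*v + 2*u + 1)) dv

Using F^*(f dg) = (f ∘ F) d(g ∘ F), substitute each coordinate x_i by F_i(u, v) in f_i, and replace dx_i by d F_i = (∂F_i/∂u) du + (∂F_i/∂v) dv.
  For the x component: f_1(F) = -u^2 - 1; d F_1 = (2*u) du + (0) dv
  For the y component: f_2(F) = 2*u*v - 2*u - 1; d F_2 = (1 - v) du + (-u) dv
Combining and collecting du, dv coefficients:
  coeff of du: -2*u^3 - 2*u*v^2 + 4*u*v - 4*u + v - 1
  coeff of dv: u*(-2*u*v + 2*u + 1)
F^* omega = (-2*u^3 - 2*u*v^2 + 4*u*v - 4*u + v - 1) du + (u*(-2*u*v + 2*u + 1)) dv.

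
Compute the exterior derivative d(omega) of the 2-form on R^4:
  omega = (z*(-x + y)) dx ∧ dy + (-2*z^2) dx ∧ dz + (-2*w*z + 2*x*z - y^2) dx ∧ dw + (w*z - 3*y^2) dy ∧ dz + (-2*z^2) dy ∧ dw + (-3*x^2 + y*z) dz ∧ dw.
d(omega) = (-x + y) dx ∧ dy ∧ dz + (2*y) dx ∧ dy ∧ dw + (2*w - 8*x) dx ∧ dz ∧ dw + (6*z) dy ∧ dz ∧ dw

For a 2-form omega = sum_{i<j} g_{ij} dx_i ∧ dx_j, the exterior derivative is
  d(omega) = sum_{i<j} d(g_{ij}) ∧ dx_i ∧ dx_j = sum_{i<j, k} (∂g_{ij}/∂x_k) dx_k ∧ dx_i ∧ dx_j.
Expand each term, using dx_k ∧ dx_i ∧ dx_j = sgn(permutation) dx_{(a)} ∧ dx_{(b)} ∧ dx_{(c)} with (a < b < c) sorted:
  d(z*(-x + y)) includes (∂/∂z)(z*(-x + y)) dz = (-x + y) dz, which multiplied by dx ∧ dy gives (-x + y) dx ∧ dy ∧ dz
  d(-2*w*z + 2*x*z - y^2) includes (∂/∂y)(-2*w*z + 2*x*z - y^2) dy = (-2*y) dy, which multiplied by dx ∧ dw gives (2*y) dx ∧ dy ∧ dw
  d(-2*w*z + 2*x*z - y^2) includes (∂/∂z)(-2*w*z + 2*x*z - y^2) dz = (-2*w + 2*x) dz, which multiplied by dx ∧ dw gives (2*w - 2*x) dx ∧ dz ∧ dw
  d(w*z - 3*y^2) includes (∂/∂w)(w*z - 3*y^2) dw = (z) dw, which multiplied by dy ∧ dz gives (z) dy ∧ dz ∧ dw
  d(-2*z^2) includes (∂/∂z)(-2*z^2) dz = (-4*z) dz, which multiplied by dy ∧ dw gives (4*z) dy ∧ dz ∧ dw
  d(-3*x^2 + y*z) includes (∂/∂x)(-3*x^2 + y*z) dx = (-6*x) dx, which multiplied by dz ∧ dw gives (-6*x) dx ∧ dz ∧ dw
  d(-3*x^2 + y*z) includes (∂/∂y)(-3*x^2 + y*z) dy = (z) dy, which multiplied by dz ∧ dw gives (z) dy ∧ dz ∧ dw
Collecting like 3-forms: d(omega) = (-x + y) dx ∧ dy ∧ dz + (2*y) dx ∧ dy ∧ dw + (2*w - 8*x) dx ∧ dz ∧ dw + (6*z) dy ∧ dz ∧ dw.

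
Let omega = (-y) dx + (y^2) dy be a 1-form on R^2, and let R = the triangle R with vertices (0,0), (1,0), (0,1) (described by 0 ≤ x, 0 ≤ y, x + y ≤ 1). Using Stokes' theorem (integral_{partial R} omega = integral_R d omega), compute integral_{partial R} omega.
integral_(partial R) omega = 1/2

Stokes: integral_partial_R omega = integral_R d omega with d omega = (∂Q/∂x - ∂P/∂y) dx ∧ dy.
  ∂Q/∂x = 0
  ∂P/∂y = -1
  integrand = ∂Q/∂x - ∂P/∂y = 1.
Integrating over R: integral_0^1 integral_0^{1-x} (1) dy dx = 1/2.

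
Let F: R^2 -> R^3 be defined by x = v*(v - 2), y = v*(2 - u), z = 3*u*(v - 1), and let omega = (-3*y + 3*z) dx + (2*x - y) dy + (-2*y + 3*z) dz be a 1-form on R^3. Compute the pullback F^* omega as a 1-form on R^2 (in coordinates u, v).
F^* omega = (32*u*v^2 - 60*u*v + 27*u - 2*v^3 - 6*v^2 + 12*v) du + (32*u^2*v - 27*u^2 + 22*u*v^2 - 46*u*v + 18*u - 8*v^2) dv

Using F^*(f dg) = (f ∘ F) d(g ∘ F), substitute each coordinate x_i by F_i(u, v) in f_i, and replace dx_i by d F_i = (∂F_i/∂u) du + (∂F_i/∂v) dv.
  For the x component: f_1(F) = 12*u*v - 9*u - 6*v; d F_1 = (0) du + (2*v - 2) dv
  For the y component: f_2(F) = v*(u + 2*v - 6); d F_2 = (-v) du + (2 - u) dv
  For the z component: f_3(F) = 11*u*v - 9*u - 4*v; d F_3 = (3*v - 3) du + (3*u) dv
Combining and collecting du, dv coefficients:
  coeff of du: 32*u*v^2 - 60*u*v + 27*u - 2*v^3 - 6*v^2 + 12*v
  coeff of dv: 32*u^2*v - 27*u^2 + 22*u*v^2 - 46*u*v + 18*u - 8*v^2
F^* omega = (32*u*v^2 - 60*u*v + 27*u - 2*v^3 - 6*v^2 + 12*v) du + (32*u^2*v - 27*u^2 + 22*u*v^2 - 46*u*v + 18*u - 8*v^2) dv.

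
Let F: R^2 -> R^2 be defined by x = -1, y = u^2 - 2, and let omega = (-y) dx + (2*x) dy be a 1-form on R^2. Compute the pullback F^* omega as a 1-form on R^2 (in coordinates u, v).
F^* omega = (-4*u) du

Using F^*(f dg) = (f ∘ F) d(g ∘ F), substitute each coordinate x_i by F_i(u, v) in f_i, and replace dx_i by d F_i = (∂F_i/∂u) du + (∂F_i/∂v) dv.
  For the x component: f_1(F) = 2 - u^2; d F_1 = (0) du + (0) dv
  For the y component: f_2(F) = -2; d F_2 = (2*u) du + (0) dv
Combining and collecting du, dv coefficients:
  coeff of du: -4*u
  coeff of dv: 0
F^* omega = (-4*u) du.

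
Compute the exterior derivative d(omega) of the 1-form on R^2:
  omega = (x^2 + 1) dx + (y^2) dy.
d(omega) = 0

For a 1-form omega = sum_i f_i dx_i, the exterior derivative is
  d(omega) = sum_{i < j} (∂f_j/∂x_i - ∂f_i/∂x_j) dx_i ∧ dx_j.

Assembling: d(omega) = 0.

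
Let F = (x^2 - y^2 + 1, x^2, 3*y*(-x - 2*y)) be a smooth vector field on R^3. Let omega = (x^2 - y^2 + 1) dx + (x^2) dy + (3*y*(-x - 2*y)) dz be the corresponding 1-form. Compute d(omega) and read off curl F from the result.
d(omega) = (-3*x - 12*y) dy ∧ dz + (3*y) dz ∧ dx + (2*x + 2*y) dx ∧ dy; curl F = (-3*x - 12*y, 3*y, 2*x + 2*y)

d omega = sum_{i<j} (∂f_j/∂x_i - ∂f_i/∂x_j) dx_i ∧ dx_j. Under the identification (dy ∧ dz, dz ∧ dx, dx ∧ dy) ↔ (e_x, e_y, e_z), the coefficients are exactly the components of curl F. Compute:
  ∂R/∂y - ∂Q/∂z = (-3*x - 12*y) - (0) = -3*x - 12*y
  ∂P/∂z - ∂R/∂x = (0) - (-3*y) = 3*y
  ∂Q/∂x - ∂P/∂y = (2*x) - (-2*y) = 2*x + 2*y.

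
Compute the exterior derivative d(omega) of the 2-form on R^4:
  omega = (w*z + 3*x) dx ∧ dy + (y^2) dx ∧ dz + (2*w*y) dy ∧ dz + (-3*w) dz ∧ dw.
d(omega) = (w - 2*y) dx ∧ dy ∧ dz + (z) dx ∧ dy ∧ dw + (2*y) dy ∧ dz ∧ dw

For a 2-form omega = sum_{i<j} g_{ij} dx_i ∧ dx_j, the exterior derivative is
  d(omega) = sum_{i<j} d(g_{ij}) ∧ dx_i ∧ dx_j = sum_{i<j, k} (∂g_{ij}/∂x_k) dx_k ∧ dx_i ∧ dx_j.
Expand each term, using dx_k ∧ dx_i ∧ dx_j = sgn(permutation) dx_{(a)} ∧ dx_{(b)} ∧ dx_{(c)} with (a < b < c) sorted:
  d(w*z + 3*x) includes (∂/∂z)(w*z + 3*x) dz = (w) dz, which multiplied by dx ∧ dy gives (w) dx ∧ dy ∧ dz
  d(w*z + 3*x) includes (∂/∂w)(w*z + 3*x) dw = (z) dw, which multiplied by dx ∧ dy gives (z) dx ∧ dy ∧ dw
  d(y^2) includes (∂/∂y)(y^2) dy = (2*y) dy, which multiplied by dx ∧ dz gives (-2*y) dx ∧ dy ∧ dz
  d(2*w*y) includes (∂/∂w)(2*w*y) dw = (2*y) dw, which multiplied by dy ∧ dz gives (2*y) dy ∧ dz ∧ dw
Collecting like 3-forms: d(omega) = (w - 2*y) dx ∧ dy ∧ dz + (z) dx ∧ dy ∧ dw + (2*y) dy ∧ dz ∧ dw.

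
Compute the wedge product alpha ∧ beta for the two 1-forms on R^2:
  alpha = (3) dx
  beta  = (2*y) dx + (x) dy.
alpha ∧ beta = (3*x) dx ∧ dy

Distribute the wedge, using dx_i ∧ dx_j = -dx_j ∧ dx_i and dx_i ∧ dx_i = 0. For each pair (i, j) with i < j, the coefficient of dx_i ∧ dx_j in alpha ∧ beta is (alpha_i * beta_j - alpha_j * beta_i). Collecting: alpha ∧ beta = (3*x) dx ∧ dy.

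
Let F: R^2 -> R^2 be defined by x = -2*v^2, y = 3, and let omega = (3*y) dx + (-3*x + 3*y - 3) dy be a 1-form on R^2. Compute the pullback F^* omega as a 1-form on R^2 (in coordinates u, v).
F^* omega = (-36*v) dv

Using F^*(f dg) = (f ∘ F) d(g ∘ F), substitute each coordinate x_i by F_i(u, v) in f_i, and replace dx_i by d F_i = (∂F_i/∂u) du + (∂F_i/∂v) dv.
  For the x component: f_1(F) = 9; d F_1 = (0) du + (-4*v) dv
  For the y component: f_2(F) = 6*v^2 + 6; d F_2 = (0) du + (0) dv
Combining and collecting du, dv coefficients:
  coeff of du: 0
  coeff of dv: -36*v
F^* omega = (-36*v) dv.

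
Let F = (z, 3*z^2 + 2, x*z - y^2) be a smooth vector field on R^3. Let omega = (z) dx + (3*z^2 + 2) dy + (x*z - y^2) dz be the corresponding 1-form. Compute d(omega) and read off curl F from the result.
d(omega) = (-2*y - 6*z) dy ∧ dz + (1 - z) dz ∧ dx + (0) dx ∧ dy; curl F = (-2*y - 6*z, 1 - z, 0)

d omega = sum_{i<j} (∂f_j/∂x_i - ∂f_i/∂x_j) dx_i ∧ dx_j. Under the identification (dy ∧ dz, dz ∧ dx, dx ∧ dy) ↔ (e_x, e_y, e_z), the coefficients are exactly the components of curl F. Compute:
  ∂R/∂y - ∂Q/∂z = (-2*y) - (6*z) = -2*y - 6*z
  ∂P/∂z - ∂R/∂x = (1) - (z) = 1 - z
  ∂Q/∂x - ∂P/∂y = (0) - (0) = 0.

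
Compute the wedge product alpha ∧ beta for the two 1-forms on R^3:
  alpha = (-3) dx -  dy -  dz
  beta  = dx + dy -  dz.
alpha ∧ beta = (-2) dx ∧ dy + (4) dx ∧ dz + (2) dy ∧ dz

Distribute the wedge, using dx_i ∧ dx_j = -dx_j ∧ dx_i and dx_i ∧ dx_i = 0. For each pair (i, j) with i < j, the coefficient of dx_i ∧ dx_j in alpha ∧ beta is (alpha_i * beta_j - alpha_j * beta_i). Collecting: alpha ∧ beta = (-2) dx ∧ dy + (4) dx ∧ dz + (2) dy ∧ dz.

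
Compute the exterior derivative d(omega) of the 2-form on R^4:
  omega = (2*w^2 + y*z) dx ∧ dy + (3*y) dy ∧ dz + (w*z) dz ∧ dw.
d(omega) = (y) dx ∧ dy ∧ dz + (4*w) dx ∧ dy ∧ dw

For a 2-form omega = sum_{i<j} g_{ij} dx_i ∧ dx_j, the exterior derivative is
  d(omega) = sum_{i<j} d(g_{ij}) ∧ dx_i ∧ dx_j = sum_{i<j, k} (∂g_{ij}/∂x_k) dx_k ∧ dx_i ∧ dx_j.
Expand each term, using dx_k ∧ dx_i ∧ dx_j = sgn(permutation) dx_{(a)} ∧ dx_{(b)} ∧ dx_{(c)} with (a < b < c) sorted:
  d(2*w^2 + y*z) includes (∂/∂z)(2*w^2 + y*z) dz = (y) dz, which multiplied by dx ∧ dy gives (y) dx ∧ dy ∧ dz
  d(2*w^2 + y*z) includes (∂/∂w)(2*w^2 + y*z) dw = (4*w) dw, which multiplied by dx ∧ dy gives (4*w) dx ∧ dy ∧ dw
Collecting like 3-forms: d(omega) = (y) dx ∧ dy ∧ dz + (4*w) dx ∧ dy ∧ dw.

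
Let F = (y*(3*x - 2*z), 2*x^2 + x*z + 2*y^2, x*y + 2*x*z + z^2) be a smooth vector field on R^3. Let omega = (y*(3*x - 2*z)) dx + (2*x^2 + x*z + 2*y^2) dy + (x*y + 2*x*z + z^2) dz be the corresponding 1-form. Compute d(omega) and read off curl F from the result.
d(omega) = (0) dy ∧ dz + (-3*y - 2*z) dz ∧ dx + (x + 3*z) dx ∧ dy; curl F = (0, -3*y - 2*z, x + 3*z)

d omega = sum_{i<j} (∂f_j/∂x_i - ∂f_i/∂x_j) dx_i ∧ dx_j. Under the identification (dy ∧ dz, dz ∧ dx, dx ∧ dy) ↔ (e_x, e_y, e_z), the coefficients are exactly the components of curl F. Compute:
  ∂R/∂y - ∂Q/∂z = (x) - (x) = 0
  ∂P/∂z - ∂R/∂x = (-2*y) - (y + 2*z) = -3*y - 2*z
  ∂Q/∂x - ∂P/∂y = (4*x + z) - (3*x - 2*z) = x + 3*z.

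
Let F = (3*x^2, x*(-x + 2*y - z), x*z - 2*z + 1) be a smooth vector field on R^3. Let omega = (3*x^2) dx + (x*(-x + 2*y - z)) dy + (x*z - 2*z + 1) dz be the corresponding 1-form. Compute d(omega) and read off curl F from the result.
d(omega) = (x) dy ∧ dz + (-z) dz ∧ dx + (-2*x + 2*y - z) dx ∧ dy; curl F = (x, -z, -2*x + 2*y - z)

d omega = sum_{i<j} (∂f_j/∂x_i - ∂f_i/∂x_j) dx_i ∧ dx_j. Under the identification (dy ∧ dz, dz ∧ dx, dx ∧ dy) ↔ (e_x, e_y, e_z), the coefficients are exactly the components of curl F. Compute:
  ∂R/∂y - ∂Q/∂z = (0) - (-x) = x
  ∂P/∂z - ∂R/∂x = (0) - (z) = -z
  ∂Q/∂x - ∂P/∂y = (-2*x + 2*y - z) - (0) = -2*x + 2*y - z.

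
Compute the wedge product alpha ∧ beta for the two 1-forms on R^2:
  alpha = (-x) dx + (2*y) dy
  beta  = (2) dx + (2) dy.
alpha ∧ beta = (-2*x - 4*y) dx ∧ dy

Distribute the wedge, using dx_i ∧ dx_j = -dx_j ∧ dx_i and dx_i ∧ dx_i = 0. For each pair (i, j) with i < j, the coefficient of dx_i ∧ dx_j in alpha ∧ beta is (alpha_i * beta_j - alpha_j * beta_i). Collecting: alpha ∧ beta = (-2*x - 4*y) dx ∧ dy.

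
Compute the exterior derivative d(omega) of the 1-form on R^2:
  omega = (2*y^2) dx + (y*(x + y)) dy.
d(omega) = (-3*y) dx ∧ dy

For a 1-form omega = sum_i f_i dx_i, the exterior derivative is
  d(omega) = sum_{i < j} (∂f_j/∂x_i - ∂f_i/∂x_j) dx_i ∧ dx_j.
  coefficient of dx ∧ dy: ∂f_2/∂x - ∂f_1/∂y = ∂(y*(x + y))/∂x - ∂(2*y^2)/∂y = -3*y
Assembling: d(omega) = (-3*y) dx ∧ dy.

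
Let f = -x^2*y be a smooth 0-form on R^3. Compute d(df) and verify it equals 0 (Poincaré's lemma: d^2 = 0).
d(df) = 0

Step 1: df = sum_i (∂f/∂x_i) dx_i = (-2*x*y) dx + (-x^2) dy + (0) dz.
Step 2: Apply d again. Using the 1-form formula, the coefficient of dx ∧ dy in d(df) is ∂^2 f/∂x ∂y - ∂^2 f/∂y ∂x = (-2*x) - (-2*x) = 0 (equality of mixed partials for smooth f).
Similarly for dx ∧ dz and dy ∧ dz — all coefficients vanish. So d(df) = 0.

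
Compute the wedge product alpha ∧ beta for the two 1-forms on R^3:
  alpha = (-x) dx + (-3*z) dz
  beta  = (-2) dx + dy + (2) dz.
alpha ∧ beta = (-x) dx ∧ dy + (-2*x - 6*z) dx ∧ dz + (3*z) dy ∧ dz

Distribute the wedge, using dx_i ∧ dx_j = -dx_j ∧ dx_i and dx_i ∧ dx_i = 0. For each pair (i, j) with i < j, the coefficient of dx_i ∧ dx_j in alpha ∧ beta is (alpha_i * beta_j - alpha_j * beta_i). Collecting: alpha ∧ beta = (-x) dx ∧ dy + (-2*x - 6*z) dx ∧ dz + (3*z) dy ∧ dz.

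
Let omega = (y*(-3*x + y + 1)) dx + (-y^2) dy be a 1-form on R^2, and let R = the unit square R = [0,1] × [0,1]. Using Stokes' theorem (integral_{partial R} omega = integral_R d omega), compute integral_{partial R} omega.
integral_(partial R) omega = -1/2

Stokes: integral_partial_R omega = integral_R d omega with d omega = (∂Q/∂x - ∂P/∂y) dx ∧ dy.
  ∂Q/∂x = 0
  ∂P/∂y = -3*x + 2*y + 1
  integrand = ∂Q/∂x - ∂P/∂y = 3*x - 2*y - 1.
Integrating over R: integral_0^1 integral_0^1 (3*x - 2*y - 1) dx dy = -1/2.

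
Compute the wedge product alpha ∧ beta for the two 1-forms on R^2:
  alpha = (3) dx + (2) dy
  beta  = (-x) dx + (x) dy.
alpha ∧ beta = (5*x) dx ∧ dy

Distribute the wedge, using dx_i ∧ dx_j = -dx_j ∧ dx_i and dx_i ∧ dx_i = 0. For each pair (i, j) with i < j, the coefficient of dx_i ∧ dx_j in alpha ∧ beta is (alpha_i * beta_j - alpha_j * beta_i). Collecting: alpha ∧ beta = (5*x) dx ∧ dy.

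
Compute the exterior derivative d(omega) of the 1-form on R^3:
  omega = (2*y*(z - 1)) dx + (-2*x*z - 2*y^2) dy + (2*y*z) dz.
d(omega) = (2 - 4*z) dx ∧ dy + (-2*y) dx ∧ dz + (2*x + 2*z) dy ∧ dz

For a 1-form omega = sum_i f_i dx_i, the exterior derivative is
  d(omega) = sum_{i < j} (∂f_j/∂x_i - ∂f_i/∂x_j) dx_i ∧ dx_j.
  coefficient of dx ∧ dy: ∂f_2/∂x - ∂f_1/∂y = ∂(-2*x*z - 2*y^2)/∂x - ∂(2*y*(z - 1))/∂y = 2 - 4*z
  coefficient of dx ∧ dz: ∂f_3/∂x - ∂f_1/∂z = ∂(2*y*z)/∂x - ∂(2*y*(z - 1))/∂z = -2*y
  coefficient of dy ∧ dz: ∂f_3/∂y - ∂f_2/∂z = ∂(2*y*z)/∂y - ∂(-2*x*z - 2*y^2)/∂z = 2*x + 2*z
Assembling: d(omega) = (2 - 4*z) dx ∧ dy + (-2*y) dx ∧ dz + (2*x + 2*z) dy ∧ dz.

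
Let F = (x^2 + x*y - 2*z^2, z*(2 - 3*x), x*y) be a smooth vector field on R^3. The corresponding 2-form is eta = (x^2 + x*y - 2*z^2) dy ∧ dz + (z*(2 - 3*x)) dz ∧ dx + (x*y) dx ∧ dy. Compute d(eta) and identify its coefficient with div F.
d(eta) = (2*x + y) dx ∧ dy ∧ dz; div F = 2*x + y

For a 2-form in R^3 of the form above, applying d gives a 3-form with coefficient ∂P/∂x + ∂Q/∂y + ∂R/∂z:
  ∂P/∂x = 2*x + y
  ∂Q/∂y = 0
  ∂R/∂z = 0
Sum = 2*x + y, which is exactly div F.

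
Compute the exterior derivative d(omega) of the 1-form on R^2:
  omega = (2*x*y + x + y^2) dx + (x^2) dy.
d(omega) = (-2*y) dx ∧ dy

For a 1-form omega = sum_i f_i dx_i, the exterior derivative is
  d(omega) = sum_{i < j} (∂f_j/∂x_i - ∂f_i/∂x_j) dx_i ∧ dx_j.
  coefficient of dx ∧ dy: ∂f_2/∂x - ∂f_1/∂y = ∂(x^2)/∂x - ∂(2*x*y + x + y^2)/∂y = -2*y
Assembling: d(omega) = (-2*y) dx ∧ dy.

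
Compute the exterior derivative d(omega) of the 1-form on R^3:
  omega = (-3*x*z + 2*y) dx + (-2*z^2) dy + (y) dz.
d(omega) = (-2) dx ∧ dy + (3*x) dx ∧ dz + (4*z + 1) dy ∧ dz

For a 1-form omega = sum_i f_i dx_i, the exterior derivative is
  d(omega) = sum_{i < j} (∂f_j/∂x_i - ∂f_i/∂x_j) dx_i ∧ dx_j.
  coefficient of dx ∧ dy: ∂f_2/∂x - ∂f_1/∂y = ∂(-2*z^2)/∂x - ∂(-3*x*z + 2*y)/∂y = -2
  coefficient of dx ∧ dz: ∂f_3/∂x - ∂f_1/∂z = ∂(y)/∂x - ∂(-3*x*z + 2*y)/∂z = 3*x
  coefficient of dy ∧ dz: ∂f_3/∂y - ∂f_2/∂z = ∂(y)/∂y - ∂(-2*z^2)/∂z = 4*z + 1
Assembling: d(omega) = (-2) dx ∧ dy + (3*x) dx ∧ dz + (4*z + 1) dy ∧ dz.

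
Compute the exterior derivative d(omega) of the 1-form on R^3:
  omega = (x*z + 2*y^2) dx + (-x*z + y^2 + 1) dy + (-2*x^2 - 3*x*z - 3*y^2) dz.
d(omega) = (-4*y - z) dx ∧ dy + (-5*x - 3*z) dx ∧ dz + (x - 6*y) dy ∧ dz

For a 1-form omega = sum_i f_i dx_i, the exterior derivative is
  d(omega) = sum_{i < j} (∂f_j/∂x_i - ∂f_i/∂x_j) dx_i ∧ dx_j.
  coefficient of dx ∧ dy: ∂f_2/∂x - ∂f_1/∂y = ∂(-x*z + y^2 + 1)/∂x - ∂(x*z + 2*y^2)/∂y = -4*y - z
  coefficient of dx ∧ dz: ∂f_3/∂x - ∂f_1/∂z = ∂(-2*x^2 - 3*x*z - 3*y^2)/∂x - ∂(x*z + 2*y^2)/∂z = -5*x - 3*z
  coefficient of dy ∧ dz: ∂f_3/∂y - ∂f_2/∂z = ∂(-2*x^2 - 3*x*z - 3*y^2)/∂y - ∂(-x*z + y^2 + 1)/∂z = x - 6*y
Assembling: d(omega) = (-4*y - z) dx ∧ dy + (-5*x - 3*z) dx ∧ dz + (x - 6*y) dy ∧ dz.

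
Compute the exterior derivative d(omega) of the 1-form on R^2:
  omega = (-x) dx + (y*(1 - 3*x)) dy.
d(omega) = (-3*y) dx ∧ dy

For a 1-form omega = sum_i f_i dx_i, the exterior derivative is
  d(omega) = sum_{i < j} (∂f_j/∂x_i - ∂f_i/∂x_j) dx_i ∧ dx_j.
  coefficient of dx ∧ dy: ∂f_2/∂x - ∂f_1/∂y = ∂(y*(1 - 3*x))/∂x - ∂(-x)/∂y = -3*y
Assembling: d(omega) = (-3*y) dx ∧ dy.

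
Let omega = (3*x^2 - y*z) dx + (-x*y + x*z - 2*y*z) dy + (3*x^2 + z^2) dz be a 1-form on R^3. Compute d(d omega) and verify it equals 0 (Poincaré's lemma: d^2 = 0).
d(d omega) = 0

Step 1: d omega = sum_{i<j} (∂f_j/∂x_i - ∂f_i/∂x_j) dx_i ∧ dx_j:
  coeff of dx ∧ dy: -y + 2*z
  coeff of dx ∧ dz: 6*x + y
  coeff of dy ∧ dz: -x + 2*y
Step 2: Apply d again to each 2-form coefficient. The only possible 3-form in R^3 is dx ∧ dy ∧ dz, with coefficient
  ∂(coeff of dy∧dz)/∂x - ∂(coeff of dx∧dz)/∂y + ∂(coeff of dx∧dy)/∂z
  = ∂/∂x (-x + 2*y) - ∂/∂y (6*x + y) + ∂/∂z (-y + 2*z).
Each of these terms simplifies to sums of mixed partials that cancel in pairs. The result is 0 (by equality of mixed partials for smooth functions — Schwarz / Clairaut).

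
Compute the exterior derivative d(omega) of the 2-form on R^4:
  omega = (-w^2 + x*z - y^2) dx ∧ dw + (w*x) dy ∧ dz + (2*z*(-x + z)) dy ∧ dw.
d(omega) = (2*y - 2*z) dx ∧ dy ∧ dw + (-x) dx ∧ dz ∧ dw + (w) dx ∧ dy ∧ dz + (3*x - 4*z) dy ∧ dz ∧ dw

For a 2-form omega = sum_{i<j} g_{ij} dx_i ∧ dx_j, the exterior derivative is
  d(omega) = sum_{i<j} d(g_{ij}) ∧ dx_i ∧ dx_j = sum_{i<j, k} (∂g_{ij}/∂x_k) dx_k ∧ dx_i ∧ dx_j.
Expand each term, using dx_k ∧ dx_i ∧ dx_j = sgn(permutation) dx_{(a)} ∧ dx_{(b)} ∧ dx_{(c)} with (a < b < c) sorted:
  d(-w^2 + x*z - y^2) includes (∂/∂y)(-w^2 + x*z - y^2) dy = (-2*y) dy, which multiplied by dx ∧ dw gives (2*y) dx ∧ dy ∧ dw
  d(-w^2 + x*z - y^2) includes (∂/∂z)(-w^2 + x*z - y^2) dz = (x) dz, which multiplied by dx ∧ dw gives (-x) dx ∧ dz ∧ dw
  d(w*x) includes (∂/∂x)(w*x) dx = (w) dx, which multiplied by dy ∧ dz gives (w) dx ∧ dy ∧ dz
  d(w*x) includes (∂/∂w)(w*x) dw = (x) dw, which multiplied by dy ∧ dz gives (x) dy ∧ dz ∧ dw
  d(2*z*(-x + z)) includes (∂/∂x)(2*z*(-x + z)) dx = (-2*z) dx, which multiplied by dy ∧ dw gives (-2*z) dx ∧ dy ∧ dw
  d(2*z*(-x + z)) includes (∂/∂z)(2*z*(-x + z)) dz = (-2*x + 4*z) dz, which multiplied by dy ∧ dw gives (2*x - 4*z) dy ∧ dz ∧ dw
Collecting like 3-forms: d(omega) = (2*y - 2*z) dx ∧ dy ∧ dw + (-x) dx ∧ dz ∧ dw + (w) dx ∧ dy ∧ dz + (3*x - 4*z) dy ∧ dz ∧ dw.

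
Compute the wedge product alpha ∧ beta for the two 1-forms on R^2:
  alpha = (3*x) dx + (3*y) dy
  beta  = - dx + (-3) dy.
alpha ∧ beta = (-9*x + 3*y) dx ∧ dy

Distribute the wedge, using dx_i ∧ dx_j = -dx_j ∧ dx_i and dx_i ∧ dx_i = 0. For each pair (i, j) with i < j, the coefficient of dx_i ∧ dx_j in alpha ∧ beta is (alpha_i * beta_j - alpha_j * beta_i). Collecting: alpha ∧ beta = (-9*x + 3*y) dx ∧ dy.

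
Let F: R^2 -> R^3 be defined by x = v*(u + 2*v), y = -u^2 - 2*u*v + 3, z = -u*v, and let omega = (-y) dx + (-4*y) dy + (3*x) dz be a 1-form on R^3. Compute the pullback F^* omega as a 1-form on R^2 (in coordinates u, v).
F^* omega = (-8*u^3 - 23*u^2*v - 17*u*v^2 + 24*u - 6*v^3 + 21*v) du + (-7*u^3 - 13*u^2*v + 2*u*v^2 + 21*u - 12*v) dv

Using F^*(f dg) = (f ∘ F) d(g ∘ F), substitute each coordinate x_i by F_i(u, v) in f_i, and replace dx_i by d F_i = (∂F_i/∂u) du + (∂F_i/∂v) dv.
  For the x component: f_1(F) = u^2 + 2*u*v - 3; d F_1 = (v) du + (u + 4*v) dv
  For the y component: f_2(F) = 4*u^2 + 8*u*v - 12; d F_2 = (-2*u - 2*v) du + (-2*u) dv
  For the z component: f_3(F) = 3*v*(u + 2*v); d F_3 = (-v) du + (-u) dv
Combining and collecting du, dv coefficients:
  coeff of du: -8*u^3 - 23*u^2*v - 17*u*v^2 + 24*u - 6*v^3 + 21*v
  coeff of dv: -7*u^3 - 13*u^2*v + 2*u*v^2 + 21*u - 12*v
F^* omega = (-8*u^3 - 23*u^2*v - 17*u*v^2 + 24*u - 6*v^3 + 21*v) du + (-7*u^3 - 13*u^2*v + 2*u*v^2 + 21*u - 12*v) dv.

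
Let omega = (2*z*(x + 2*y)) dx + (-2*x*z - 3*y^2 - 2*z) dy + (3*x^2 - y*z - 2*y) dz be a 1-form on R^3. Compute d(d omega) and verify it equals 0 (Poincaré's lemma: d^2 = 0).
d(d omega) = 0

Step 1: d omega = sum_{i<j} (∂f_j/∂x_i - ∂f_i/∂x_j) dx_i ∧ dx_j:
  coeff of dx ∧ dy: -6*z
  coeff of dx ∧ dz: 4*x - 4*y
  coeff of dy ∧ dz: 2*x - z
Step 2: Apply d again to each 2-form coefficient. The only possible 3-form in R^3 is dx ∧ dy ∧ dz, with coefficient
  ∂(coeff of dy∧dz)/∂x - ∂(coeff of dx∧dz)/∂y + ∂(coeff of dx∧dy)/∂z
  = ∂/∂x (2*x - z) - ∂/∂y (4*x - 4*y) + ∂/∂z (-6*z).
Each of these terms simplifies to sums of mixed partials that cancel in pairs. The result is 0 (by equality of mixed partials for smooth functions — Schwarz / Clairaut).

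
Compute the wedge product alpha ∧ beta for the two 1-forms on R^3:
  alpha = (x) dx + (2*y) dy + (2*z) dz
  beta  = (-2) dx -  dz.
alpha ∧ beta = (-x + 4*z) dx ∧ dz + (4*y) dx ∧ dy + (-2*y) dy ∧ dz

Distribute the wedge, using dx_i ∧ dx_j = -dx_j ∧ dx_i and dx_i ∧ dx_i = 0. For each pair (i, j) with i < j, the coefficient of dx_i ∧ dx_j in alpha ∧ beta is (alpha_i * beta_j - alpha_j * beta_i). Collecting: alpha ∧ beta = (-x + 4*z) dx ∧ dz + (4*y) dx ∧ dy + (-2*y) dy ∧ dz.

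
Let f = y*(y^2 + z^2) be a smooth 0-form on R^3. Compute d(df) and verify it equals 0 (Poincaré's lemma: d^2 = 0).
d(df) = 0

Step 1: df = sum_i (∂f/∂x_i) dx_i = (0) dx + (3*y^2 + z^2) dy + (2*y*z) dz.
Step 2: Apply d again. Using the 1-form formula, the coefficient of dx ∧ dy in d(df) is ∂^2 f/∂x ∂y - ∂^2 f/∂y ∂x = (0) - (0) = 0 (equality of mixed partials for smooth f).
Similarly for dx ∧ dz and dy ∧ dz — all coefficients vanish. So d(df) = 0.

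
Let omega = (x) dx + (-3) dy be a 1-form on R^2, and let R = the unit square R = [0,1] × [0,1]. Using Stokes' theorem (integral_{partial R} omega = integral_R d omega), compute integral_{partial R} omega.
integral_(partial R) omega = 0

Stokes: integral_partial_R omega = integral_R d omega with d omega = (∂Q/∂x - ∂P/∂y) dx ∧ dy.
  ∂Q/∂x = 0
  ∂P/∂y = 0
  integrand = ∂Q/∂x - ∂P/∂y = 0.
Integrating over R: integral_0^1 integral_0^1 (0) dx dy = 0.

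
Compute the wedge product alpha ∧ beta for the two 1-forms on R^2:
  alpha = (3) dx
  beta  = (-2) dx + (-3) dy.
alpha ∧ beta = (-9) dx ∧ dy

Distribute the wedge, using dx_i ∧ dx_j = -dx_j ∧ dx_i and dx_i ∧ dx_i = 0. For each pair (i, j) with i < j, the coefficient of dx_i ∧ dx_j in alpha ∧ beta is (alpha_i * beta_j - alpha_j * beta_i). Collecting: alpha ∧ beta = (-9) dx ∧ dy.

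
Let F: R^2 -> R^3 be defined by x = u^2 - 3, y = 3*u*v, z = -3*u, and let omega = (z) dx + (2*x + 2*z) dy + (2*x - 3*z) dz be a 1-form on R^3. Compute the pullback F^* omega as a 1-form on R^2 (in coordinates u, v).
F^* omega = (6*u^2*v - 12*u^2 - 18*u*v - 27*u - 18*v + 18) du + (6*u*(u^2 - 3*u - 3)) dv

Using F^*(f dg) = (f ∘ F) d(g ∘ F), substitute each coordinate x_i by F_i(u, v) in f_i, and replace dx_i by d F_i = (∂F_i/∂u) du + (∂F_i/∂v) dv.
  For the x component: f_1(F) = -3*u; d F_1 = (2*u) du + (0) dv
  For the y component: f_2(F) = 2*u^2 - 6*u - 6; d F_2 = (3*v) du + (3*u) dv
  For the z component: f_3(F) = 2*u^2 + 9*u - 6; d F_3 = (-3) du + (0) dv
Combining and collecting du, dv coefficients:
  coeff of du: 6*u^2*v - 12*u^2 - 18*u*v - 27*u - 18*v + 18
  coeff of dv: 6*u*(u^2 - 3*u - 3)
F^* omega = (6*u^2*v - 12*u^2 - 18*u*v - 27*u - 18*v + 18) du + (6*u*(u^2 - 3*u - 3)) dv.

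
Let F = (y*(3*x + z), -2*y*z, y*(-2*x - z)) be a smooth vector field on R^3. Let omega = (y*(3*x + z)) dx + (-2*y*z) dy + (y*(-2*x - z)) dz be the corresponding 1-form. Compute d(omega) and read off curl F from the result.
d(omega) = (-2*x + 2*y - z) dy ∧ dz + (3*y) dz ∧ dx + (-3*x - z) dx ∧ dy; curl F = (-2*x + 2*y - z, 3*y, -3*x - z)

d omega = sum_{i<j} (∂f_j/∂x_i - ∂f_i/∂x_j) dx_i ∧ dx_j. Under the identification (dy ∧ dz, dz ∧ dx, dx ∧ dy) ↔ (e_x, e_y, e_z), the coefficients are exactly the components of curl F. Compute:
  ∂R/∂y - ∂Q/∂z = (-2*x - z) - (-2*y) = -2*x + 2*y - z
  ∂P/∂z - ∂R/∂x = (y) - (-2*y) = 3*y
  ∂Q/∂x - ∂P/∂y = (0) - (3*x + z) = -3*x - z.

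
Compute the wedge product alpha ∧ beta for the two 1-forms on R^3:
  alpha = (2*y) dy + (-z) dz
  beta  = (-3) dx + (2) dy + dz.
alpha ∧ beta = (6*y) dx ∧ dy + (2*y + 2*z) dy ∧ dz + (-3*z) dx ∧ dz

Distribute the wedge, using dx_i ∧ dx_j = -dx_j ∧ dx_i and dx_i ∧ dx_i = 0. For each pair (i, j) with i < j, the coefficient of dx_i ∧ dx_j in alpha ∧ beta is (alpha_i * beta_j - alpha_j * beta_i). Collecting: alpha ∧ beta = (6*y) dx ∧ dy + (2*y + 2*z) dy ∧ dz + (-3*z) dx ∧ dz.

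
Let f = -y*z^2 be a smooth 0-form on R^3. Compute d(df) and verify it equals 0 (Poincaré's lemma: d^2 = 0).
d(df) = 0

Step 1: df = sum_i (∂f/∂x_i) dx_i = (0) dx + (-z^2) dy + (-2*y*z) dz.
Step 2: Apply d again. Using the 1-form formula, the coefficient of dx ∧ dy in d(df) is ∂^2 f/∂x ∂y - ∂^2 f/∂y ∂x = (0) - (0) = 0 (equality of mixed partials for smooth f).
Similarly for dx ∧ dz and dy ∧ dz — all coefficients vanish. So d(df) = 0.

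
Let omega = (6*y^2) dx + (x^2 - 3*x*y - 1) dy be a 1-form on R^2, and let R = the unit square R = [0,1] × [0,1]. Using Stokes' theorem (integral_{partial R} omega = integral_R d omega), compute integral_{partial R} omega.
integral_(partial R) omega = -13/2

Stokes: integral_partial_R omega = integral_R d omega with d omega = (∂Q/∂x - ∂P/∂y) dx ∧ dy.
  ∂Q/∂x = 2*x - 3*y
  ∂P/∂y = 12*y
  integrand = ∂Q/∂x - ∂P/∂y = 2*x - 15*y.
Integrating over R: integral_0^1 integral_0^1 (2*x - 15*y) dx dy = -13/2.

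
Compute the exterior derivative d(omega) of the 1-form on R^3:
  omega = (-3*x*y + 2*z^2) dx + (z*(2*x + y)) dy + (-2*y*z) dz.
d(omega) = (3*x + 2*z) dx ∧ dy + (-4*z) dx ∧ dz + (-2*x - y - 2*z) dy ∧ dz

For a 1-form omega = sum_i f_i dx_i, the exterior derivative is
  d(omega) = sum_{i < j} (∂f_j/∂x_i - ∂f_i/∂x_j) dx_i ∧ dx_j.
  coefficient of dx ∧ dy: ∂f_2/∂x - ∂f_1/∂y = ∂(z*(2*x + y))/∂x - ∂(-3*x*y + 2*z^2)/∂y = 3*x + 2*z
  coefficient of dx ∧ dz: ∂f_3/∂x - ∂f_1/∂z = ∂(-2*y*z)/∂x - ∂(-3*x*y + 2*z^2)/∂z = -4*z
  coefficient of dy ∧ dz: ∂f_3/∂y - ∂f_2/∂z = ∂(-2*y*z)/∂y - ∂(z*(2*x + y))/∂z = -2*x - y - 2*z
Assembling: d(omega) = (3*x + 2*z) dx ∧ dy + (-4*z) dx ∧ dz + (-2*x - y - 2*z) dy ∧ dz.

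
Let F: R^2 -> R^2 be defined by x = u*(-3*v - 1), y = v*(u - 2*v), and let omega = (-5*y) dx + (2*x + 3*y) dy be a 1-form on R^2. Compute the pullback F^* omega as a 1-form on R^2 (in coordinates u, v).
F^* omega = (v*(12*u*v + 3*u - 36*v^2 - 10*v)) du + (12*u^2*v - 2*u^2 - 24*u*v^2 + 8*u*v + 24*v^3) dv

Using F^*(f dg) = (f ∘ F) d(g ∘ F), substitute each coordinate x_i by F_i(u, v) in f_i, and replace dx_i by d F_i = (∂F_i/∂u) du + (∂F_i/∂v) dv.
  For the x component: f_1(F) = 5*v*(-u + 2*v); d F_1 = (-3*v - 1) du + (-3*u) dv
  For the y component: f_2(F) = -3*u*v - 2*u - 6*v^2; d F_2 = (v) du + (u - 4*v) dv
Combining and collecting du, dv coefficients:
  coeff of du: v*(12*u*v + 3*u - 36*v^2 - 10*v)
  coeff of dv: 12*u^2*v - 2*u^2 - 24*u*v^2 + 8*u*v + 24*v^3
F^* omega = (v*(12*u*v + 3*u - 36*v^2 - 10*v)) du + (12*u^2*v - 2*u^2 - 24*u*v^2 + 8*u*v + 24*v^3) dv.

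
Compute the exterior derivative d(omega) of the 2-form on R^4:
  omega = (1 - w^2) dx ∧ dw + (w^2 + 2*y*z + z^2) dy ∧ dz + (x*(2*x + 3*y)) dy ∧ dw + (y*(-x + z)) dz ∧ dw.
d(omega) = (2*w - x + z) dy ∧ dz ∧ dw + (4*x + 3*y) dx ∧ dy ∧ dw + (-y) dx ∧ dz ∧ dw

For a 2-form omega = sum_{i<j} g_{ij} dx_i ∧ dx_j, the exterior derivative is
  d(omega) = sum_{i<j} d(g_{ij}) ∧ dx_i ∧ dx_j = sum_{i<j, k} (∂g_{ij}/∂x_k) dx_k ∧ dx_i ∧ dx_j.
Expand each term, using dx_k ∧ dx_i ∧ dx_j = sgn(permutation) dx_{(a)} ∧ dx_{(b)} ∧ dx_{(c)} with (a < b < c) sorted:
  d(w^2 + 2*y*z + z^2) includes (∂/∂w)(w^2 + 2*y*z + z^2) dw = (2*w) dw, which multiplied by dy ∧ dz gives (2*w) dy ∧ dz ∧ dw
  d(x*(2*x + 3*y)) includes (∂/∂x)(x*(2*x + 3*y)) dx = (4*x + 3*y) dx, which multiplied by dy ∧ dw gives (4*x + 3*y) dx ∧ dy ∧ dw
  d(y*(-x + z)) includes (∂/∂x)(y*(-x + z)) dx = (-y) dx, which multiplied by dz ∧ dw gives (-y) dx ∧ dz ∧ dw
  d(y*(-x + z)) includes (∂/∂y)(y*(-x + z)) dy = (-x + z) dy, which multiplied by dz ∧ dw gives (-x + z) dy ∧ dz ∧ dw
Collecting like 3-forms: d(omega) = (2*w - x + z) dy ∧ dz ∧ dw + (4*x + 3*y) dx ∧ dy ∧ dw + (-y) dx ∧ dz ∧ dw.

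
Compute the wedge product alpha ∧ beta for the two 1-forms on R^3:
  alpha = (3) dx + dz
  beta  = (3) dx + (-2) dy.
alpha ∧ beta = (-6) dx ∧ dy + (-3) dx ∧ dz + (2) dy ∧ dz

Distribute the wedge, using dx_i ∧ dx_j = -dx_j ∧ dx_i and dx_i ∧ dx_i = 0. For each pair (i, j) with i < j, the coefficient of dx_i ∧ dx_j in alpha ∧ beta is (alpha_i * beta_j - alpha_j * beta_i). Collecting: alpha ∧ beta = (-6) dx ∧ dy + (-3) dx ∧ dz + (2) dy ∧ dz.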